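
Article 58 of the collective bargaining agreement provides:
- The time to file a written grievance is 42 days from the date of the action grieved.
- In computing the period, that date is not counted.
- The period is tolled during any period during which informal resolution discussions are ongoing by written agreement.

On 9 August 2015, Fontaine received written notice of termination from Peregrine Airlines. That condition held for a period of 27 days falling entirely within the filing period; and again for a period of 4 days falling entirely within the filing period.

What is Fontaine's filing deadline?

42 days after 9 August 2015 is September 20, 2015.
Tolling adds 27 days: September 20, 2015 + 27 days = October 17, 2015.
Tolling adds 4 days: October 17, 2015 + 4 days = October 21, 2015.

October 21, 2015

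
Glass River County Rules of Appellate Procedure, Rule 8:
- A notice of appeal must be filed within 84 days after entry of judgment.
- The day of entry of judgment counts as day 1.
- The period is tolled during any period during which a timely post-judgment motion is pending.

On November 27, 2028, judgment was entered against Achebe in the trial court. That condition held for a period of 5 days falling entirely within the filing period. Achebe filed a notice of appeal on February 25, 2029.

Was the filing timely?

Counting November 27, 2028 as day 1, day 84 is February 18, 2029.
Tolling adds 5 days: February 18, 2029 + 5 days = February 23, 2029.
The deadline is February 23, 2029; the filing on February 25, 2029 is after that date.

No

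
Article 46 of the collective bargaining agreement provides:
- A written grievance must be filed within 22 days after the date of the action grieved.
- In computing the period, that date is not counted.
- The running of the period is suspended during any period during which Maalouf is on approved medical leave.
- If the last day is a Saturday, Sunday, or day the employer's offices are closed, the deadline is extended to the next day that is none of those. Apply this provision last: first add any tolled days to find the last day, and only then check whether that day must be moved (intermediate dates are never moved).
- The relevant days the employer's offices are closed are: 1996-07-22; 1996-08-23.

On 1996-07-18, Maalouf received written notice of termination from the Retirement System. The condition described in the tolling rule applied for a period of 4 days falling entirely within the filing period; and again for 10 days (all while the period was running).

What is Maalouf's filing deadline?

22 days after 1996-07-18 is August 9, 1996.
Tolling adds 4 days: August 9, 1996 + 4 days = August 13, 1996.
Tolling adds 10 days: August 13, 1996 + 10 days = August 23, 1996.
August 23, 1996 is a listed holiday; August 24, 1996 is Saturday; August 25, 1996 is Sunday. The next qualifying day is August 26, 1996.

August 26, 1996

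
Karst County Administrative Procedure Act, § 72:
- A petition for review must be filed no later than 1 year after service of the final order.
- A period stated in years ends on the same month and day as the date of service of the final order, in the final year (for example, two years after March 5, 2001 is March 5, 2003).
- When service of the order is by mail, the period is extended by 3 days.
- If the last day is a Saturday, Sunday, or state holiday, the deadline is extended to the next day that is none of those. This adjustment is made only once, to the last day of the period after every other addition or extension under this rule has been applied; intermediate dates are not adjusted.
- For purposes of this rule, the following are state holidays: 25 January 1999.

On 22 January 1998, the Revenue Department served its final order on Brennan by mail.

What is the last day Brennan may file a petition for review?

January 26, 1999

1 year after 22 January 1998 is January 22, 1999.
Service was by mail, adding 3 days: January 22, 1999 + 3 days = January 25, 1999.
January 25, 1999 is a listed holiday. The next qualifying day is January 26, 1999.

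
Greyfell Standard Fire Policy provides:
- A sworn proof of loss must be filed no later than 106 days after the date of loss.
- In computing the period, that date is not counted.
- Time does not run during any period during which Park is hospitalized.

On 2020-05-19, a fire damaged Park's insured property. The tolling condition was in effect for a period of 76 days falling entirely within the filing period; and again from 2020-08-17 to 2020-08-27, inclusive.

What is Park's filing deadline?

November 28, 2020

106 days after 2020-05-19 is September 2, 2020.
Tolling adds 76 days: September 2, 2020 + 76 days = November 17, 2020.
From August 17, 2020 through August 27, 2020 inclusive is 11 days; tolling adds 11 days: November 17, 2020 + 11 days = November 28, 2020.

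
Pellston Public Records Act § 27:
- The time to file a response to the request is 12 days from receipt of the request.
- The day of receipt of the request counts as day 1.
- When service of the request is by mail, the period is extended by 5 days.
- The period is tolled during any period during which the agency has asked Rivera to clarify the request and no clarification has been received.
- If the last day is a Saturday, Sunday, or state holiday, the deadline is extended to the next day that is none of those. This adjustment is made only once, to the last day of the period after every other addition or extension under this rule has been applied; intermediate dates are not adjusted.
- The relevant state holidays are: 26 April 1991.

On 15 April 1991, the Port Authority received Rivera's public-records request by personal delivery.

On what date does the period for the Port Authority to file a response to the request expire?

Counting 15 April 1991 as day 1, day 12 is April 26, 1991.
Service was not by mail, so no mail extension applies.
April 26, 1991 is a listed holiday; April 27, 1991 is Saturday; April 28, 1991 is Sunday. The next qualifying day is April 29, 1991.

April 29, 1991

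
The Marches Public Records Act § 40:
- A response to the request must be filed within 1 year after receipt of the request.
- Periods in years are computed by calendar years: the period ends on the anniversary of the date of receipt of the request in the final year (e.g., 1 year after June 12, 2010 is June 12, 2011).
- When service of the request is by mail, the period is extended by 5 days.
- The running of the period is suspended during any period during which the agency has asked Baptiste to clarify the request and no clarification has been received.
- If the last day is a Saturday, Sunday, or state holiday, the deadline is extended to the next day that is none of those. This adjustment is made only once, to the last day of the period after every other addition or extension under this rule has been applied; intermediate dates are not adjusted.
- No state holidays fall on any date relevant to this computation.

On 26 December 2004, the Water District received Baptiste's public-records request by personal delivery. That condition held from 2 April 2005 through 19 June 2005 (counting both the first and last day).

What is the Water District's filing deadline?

March 15, 2006

1 year after 26 December 2004 is December 26, 2005.
Service was not by mail, so no mail extension applies.
From April 2, 2005 through June 19, 2005 inclusive is 79 days; tolling adds 79 days: December 26, 2005 + 79 days = March 15, 2006.
March 15, 2006 is a Wednesday and not a state holiday, so no extension applies.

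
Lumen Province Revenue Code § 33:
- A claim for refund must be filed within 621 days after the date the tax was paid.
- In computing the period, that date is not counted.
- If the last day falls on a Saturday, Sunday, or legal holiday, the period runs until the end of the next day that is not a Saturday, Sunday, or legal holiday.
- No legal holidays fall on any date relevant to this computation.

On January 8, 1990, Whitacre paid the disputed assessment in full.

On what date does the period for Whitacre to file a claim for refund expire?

September 23, 1991

621 days after January 8, 1990 is September 21, 1991.
September 21, 1991 is Saturday; September 22, 1991 is Sunday. The next qualifying day is September 23, 1991.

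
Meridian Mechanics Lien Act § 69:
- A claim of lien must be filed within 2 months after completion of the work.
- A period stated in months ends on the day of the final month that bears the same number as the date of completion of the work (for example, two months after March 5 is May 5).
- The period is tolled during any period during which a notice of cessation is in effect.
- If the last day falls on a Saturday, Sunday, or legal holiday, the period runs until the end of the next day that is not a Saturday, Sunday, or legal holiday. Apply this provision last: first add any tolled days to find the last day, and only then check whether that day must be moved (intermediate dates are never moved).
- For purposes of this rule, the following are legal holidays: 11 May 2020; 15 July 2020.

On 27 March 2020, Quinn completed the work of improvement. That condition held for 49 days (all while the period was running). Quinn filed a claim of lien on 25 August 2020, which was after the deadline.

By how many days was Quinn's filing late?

2 months after 27 March 2020 is May 27, 2020.
Tolling adds 49 days: May 27, 2020 + 49 days = July 15, 2020.
July 15, 2020 is a listed holiday. The next qualifying day is July 16, 2020.
The deadline is July 16, 2020; from July 16, 2020 to August 25, 2020 is 40 days.

40 days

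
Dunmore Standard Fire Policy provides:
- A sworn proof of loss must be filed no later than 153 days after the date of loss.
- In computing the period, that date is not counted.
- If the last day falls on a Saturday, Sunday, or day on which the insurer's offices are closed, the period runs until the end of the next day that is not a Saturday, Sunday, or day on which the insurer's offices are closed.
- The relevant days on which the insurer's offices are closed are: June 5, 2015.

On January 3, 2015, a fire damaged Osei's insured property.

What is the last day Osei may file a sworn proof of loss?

June 8, 2015

153 days after January 3, 2015 is June 5, 2015.
June 5, 2015 is a listed holiday; June 6, 2015 is Saturday; June 7, 2015 is Sunday. The next qualifying day is June 8, 2015.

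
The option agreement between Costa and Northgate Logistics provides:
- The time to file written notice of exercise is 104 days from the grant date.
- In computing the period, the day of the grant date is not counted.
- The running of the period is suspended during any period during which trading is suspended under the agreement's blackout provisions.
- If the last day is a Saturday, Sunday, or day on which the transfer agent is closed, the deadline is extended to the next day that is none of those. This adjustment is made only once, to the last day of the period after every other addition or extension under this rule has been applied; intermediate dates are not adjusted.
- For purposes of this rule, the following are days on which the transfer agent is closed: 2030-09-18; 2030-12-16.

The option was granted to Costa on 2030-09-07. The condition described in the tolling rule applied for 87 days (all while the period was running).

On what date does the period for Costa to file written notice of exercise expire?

March 17, 2031

104 days after 2030-09-07 is December 20, 2030.
Tolling adds 87 days: December 20, 2030 + 87 days = March 17, 2031.
March 17, 2031 is a Monday and not a day on which the transfer agent is closed, so no extension applies.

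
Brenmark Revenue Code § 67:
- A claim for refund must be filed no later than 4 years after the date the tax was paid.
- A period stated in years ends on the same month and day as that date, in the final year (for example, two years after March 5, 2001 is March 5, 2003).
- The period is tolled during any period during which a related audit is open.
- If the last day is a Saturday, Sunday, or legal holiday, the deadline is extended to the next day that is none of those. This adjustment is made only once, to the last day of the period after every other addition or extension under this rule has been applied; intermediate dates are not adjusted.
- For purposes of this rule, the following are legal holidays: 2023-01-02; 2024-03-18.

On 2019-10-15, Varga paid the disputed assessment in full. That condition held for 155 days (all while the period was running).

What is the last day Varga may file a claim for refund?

4 years after 2019-10-15 is October 15, 2023.
Tolling adds 155 days: October 15, 2023 + 155 days = March 18, 2024.
March 18, 2024 is a listed holiday. The next qualifying day is March 19, 2024.

March 19, 2024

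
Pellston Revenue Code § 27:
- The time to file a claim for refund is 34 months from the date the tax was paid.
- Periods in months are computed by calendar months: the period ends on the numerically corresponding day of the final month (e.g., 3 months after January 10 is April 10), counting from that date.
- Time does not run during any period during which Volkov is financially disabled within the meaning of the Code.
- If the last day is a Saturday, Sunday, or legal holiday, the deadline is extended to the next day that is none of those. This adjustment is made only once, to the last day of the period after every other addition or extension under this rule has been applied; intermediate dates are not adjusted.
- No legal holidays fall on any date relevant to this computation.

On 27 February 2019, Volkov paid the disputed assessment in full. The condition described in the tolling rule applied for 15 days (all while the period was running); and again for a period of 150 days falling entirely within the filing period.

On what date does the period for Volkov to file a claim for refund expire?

34 months after 27 February 2019 is December 27, 2021.
Tolling adds 15 days: December 27, 2021 + 15 days = January 11, 2022.
Tolling adds 150 days: January 11, 2022 + 150 days = June 10, 2022.
June 10, 2022 is a Friday and not a legal holiday, so no extension applies.

June 10, 2022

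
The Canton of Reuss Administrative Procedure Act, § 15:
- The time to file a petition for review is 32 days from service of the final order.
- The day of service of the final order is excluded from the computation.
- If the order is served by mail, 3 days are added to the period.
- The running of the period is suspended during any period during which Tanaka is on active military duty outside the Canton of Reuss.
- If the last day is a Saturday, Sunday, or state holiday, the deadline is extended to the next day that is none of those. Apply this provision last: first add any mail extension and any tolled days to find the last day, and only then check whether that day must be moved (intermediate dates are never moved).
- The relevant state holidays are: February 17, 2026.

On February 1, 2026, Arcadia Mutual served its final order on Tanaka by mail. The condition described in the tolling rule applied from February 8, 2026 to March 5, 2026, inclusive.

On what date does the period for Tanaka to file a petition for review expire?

April 3, 2026

32 days after February 1, 2026 is March 5, 2026.
Service was by mail, adding 3 days: March 5, 2026 + 3 days = March 8, 2026.
From February 8, 2026 through March 5, 2026 inclusive is 26 days; tolling adds 26 days: March 8, 2026 + 26 days = April 3, 2026.
April 3, 2026 is a Friday and not a state holiday, so no extension applies.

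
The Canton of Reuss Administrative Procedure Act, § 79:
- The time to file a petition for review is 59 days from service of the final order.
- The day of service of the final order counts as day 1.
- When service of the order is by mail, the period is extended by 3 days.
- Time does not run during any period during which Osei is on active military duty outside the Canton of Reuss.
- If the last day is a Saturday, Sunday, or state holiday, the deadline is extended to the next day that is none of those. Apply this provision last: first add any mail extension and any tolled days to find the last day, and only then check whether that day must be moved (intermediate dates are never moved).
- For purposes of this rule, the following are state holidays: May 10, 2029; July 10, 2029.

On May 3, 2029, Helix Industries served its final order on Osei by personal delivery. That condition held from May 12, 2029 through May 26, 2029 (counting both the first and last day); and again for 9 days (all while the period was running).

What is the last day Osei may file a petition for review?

Counting May 3, 2029 as day 1, day 59 is June 30, 2029.
Service was not by mail, so no mail extension applies.
From May 12, 2029 through May 26, 2029 inclusive is 15 days; tolling adds 15 days: June 30, 2029 + 15 days = July 15, 2029.
Tolling adds 9 days: July 15, 2029 + 9 days = July 24, 2029.
July 24, 2029 is a Tuesday and not a state holiday, so no extension applies.

July 24, 2029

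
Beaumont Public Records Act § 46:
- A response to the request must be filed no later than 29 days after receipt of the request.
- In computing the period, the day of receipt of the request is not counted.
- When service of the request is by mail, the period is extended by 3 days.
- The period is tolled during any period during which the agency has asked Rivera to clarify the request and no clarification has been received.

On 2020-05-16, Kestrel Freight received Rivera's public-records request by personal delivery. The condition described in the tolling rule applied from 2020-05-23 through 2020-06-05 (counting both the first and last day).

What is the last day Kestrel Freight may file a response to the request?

June 28, 2020

29 days after 2020-05-16 is June 14, 2020.
Service was not by mail, so no mail extension applies.
From May 23, 2020 through June 5, 2020 inclusive is 14 days; tolling adds 14 days: June 14, 2020 + 14 days = June 28, 2020.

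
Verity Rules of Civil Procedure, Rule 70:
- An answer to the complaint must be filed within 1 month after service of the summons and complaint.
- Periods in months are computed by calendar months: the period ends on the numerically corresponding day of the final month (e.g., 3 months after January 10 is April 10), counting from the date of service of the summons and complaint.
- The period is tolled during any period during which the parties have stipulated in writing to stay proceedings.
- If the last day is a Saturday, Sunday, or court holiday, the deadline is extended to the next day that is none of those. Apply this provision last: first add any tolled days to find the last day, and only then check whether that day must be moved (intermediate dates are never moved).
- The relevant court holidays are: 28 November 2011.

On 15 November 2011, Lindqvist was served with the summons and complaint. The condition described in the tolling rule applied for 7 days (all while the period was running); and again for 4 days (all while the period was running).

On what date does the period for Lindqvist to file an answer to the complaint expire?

1 month after 15 November 2011 is December 15, 2011.
Tolling adds 7 days: December 15, 2011 + 7 days = December 22, 2011.
Tolling adds 4 days: December 22, 2011 + 4 days = December 26, 2011.
December 26, 2011 is a Monday and not a court holiday, so no extension applies.

December 26, 2011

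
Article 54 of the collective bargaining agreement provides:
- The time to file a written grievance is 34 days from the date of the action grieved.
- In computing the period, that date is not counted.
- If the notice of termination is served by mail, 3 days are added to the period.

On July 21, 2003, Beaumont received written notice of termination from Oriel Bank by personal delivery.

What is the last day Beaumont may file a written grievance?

August 24, 2003

34 days after July 21, 2003 is August 24, 2003.
Service was not by mail, so no mail extension applies.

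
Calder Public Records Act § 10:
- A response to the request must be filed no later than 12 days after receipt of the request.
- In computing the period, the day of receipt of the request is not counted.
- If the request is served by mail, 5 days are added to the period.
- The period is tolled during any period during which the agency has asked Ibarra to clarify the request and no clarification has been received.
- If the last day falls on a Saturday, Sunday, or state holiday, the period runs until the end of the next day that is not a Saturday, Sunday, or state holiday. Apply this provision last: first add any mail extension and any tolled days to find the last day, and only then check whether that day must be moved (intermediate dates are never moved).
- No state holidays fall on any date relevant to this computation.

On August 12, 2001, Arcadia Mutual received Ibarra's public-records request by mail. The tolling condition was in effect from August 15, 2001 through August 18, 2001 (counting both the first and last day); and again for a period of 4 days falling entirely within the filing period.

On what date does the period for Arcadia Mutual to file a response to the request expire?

12 days after August 12, 2001 is August 24, 2001.
Service was by mail, adding 5 days: August 24, 2001 + 5 days = August 29, 2001.
From August 15, 2001 through August 18, 2001 inclusive is 4 days; tolling adds 4 days: August 29, 2001 + 4 days = September 2, 2001.
Tolling adds 4 days: September 2, 2001 + 4 days = September 6, 2001.
September 6, 2001 is a Thursday and not a state holiday, so no extension applies.

September 6, 2001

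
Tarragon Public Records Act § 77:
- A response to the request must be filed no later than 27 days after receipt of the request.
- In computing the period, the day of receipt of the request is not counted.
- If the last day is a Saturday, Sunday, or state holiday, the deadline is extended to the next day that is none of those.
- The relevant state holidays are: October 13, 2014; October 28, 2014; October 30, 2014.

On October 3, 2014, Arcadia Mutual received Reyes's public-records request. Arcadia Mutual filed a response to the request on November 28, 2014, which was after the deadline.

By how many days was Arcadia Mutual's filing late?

27 days after October 3, 2014 is October 30, 2014.
October 30, 2014 is a listed holiday. The next qualifying day is October 31, 2014.
The deadline is October 31, 2014; from October 31, 2014 to November 28, 2014 is 28 days.

28 days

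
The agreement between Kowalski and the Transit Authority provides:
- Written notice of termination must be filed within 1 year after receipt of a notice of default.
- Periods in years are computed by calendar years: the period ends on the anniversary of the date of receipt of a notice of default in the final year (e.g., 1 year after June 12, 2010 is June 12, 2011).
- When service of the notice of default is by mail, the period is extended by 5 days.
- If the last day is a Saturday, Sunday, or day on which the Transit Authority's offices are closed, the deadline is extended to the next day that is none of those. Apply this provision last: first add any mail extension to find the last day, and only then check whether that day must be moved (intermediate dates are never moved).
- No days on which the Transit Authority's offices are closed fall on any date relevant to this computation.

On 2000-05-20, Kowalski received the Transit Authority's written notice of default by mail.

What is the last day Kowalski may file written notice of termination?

May 25, 2001

1 year after 2000-05-20 is May 20, 2001.
Service was by mail, adding 5 days: May 20, 2001 + 5 days = May 25, 2001.
May 25, 2001 is a Friday and not a day on which the Transit Authority's offices are closed, so no extension applies.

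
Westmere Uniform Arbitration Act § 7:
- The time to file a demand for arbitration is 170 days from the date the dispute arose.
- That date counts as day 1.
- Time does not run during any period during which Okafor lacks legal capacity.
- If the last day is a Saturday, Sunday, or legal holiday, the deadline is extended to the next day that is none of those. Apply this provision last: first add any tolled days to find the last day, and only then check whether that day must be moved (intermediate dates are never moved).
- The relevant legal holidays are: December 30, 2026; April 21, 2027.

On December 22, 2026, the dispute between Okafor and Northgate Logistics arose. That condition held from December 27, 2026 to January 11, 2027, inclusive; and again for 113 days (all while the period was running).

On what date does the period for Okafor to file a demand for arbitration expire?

Counting December 22, 2026 as day 1, day 170 is June 9, 2027.
From December 27, 2026 through January 11, 2027 inclusive is 16 days; tolling adds 16 days: June 9, 2027 + 16 days = June 25, 2027.
Tolling adds 113 days: June 25, 2027 + 113 days = October 16, 2027.
October 16, 2027 is Saturday; October 17, 2027 is Sunday. The next qualifying day is October 18, 2027.

October 18, 2027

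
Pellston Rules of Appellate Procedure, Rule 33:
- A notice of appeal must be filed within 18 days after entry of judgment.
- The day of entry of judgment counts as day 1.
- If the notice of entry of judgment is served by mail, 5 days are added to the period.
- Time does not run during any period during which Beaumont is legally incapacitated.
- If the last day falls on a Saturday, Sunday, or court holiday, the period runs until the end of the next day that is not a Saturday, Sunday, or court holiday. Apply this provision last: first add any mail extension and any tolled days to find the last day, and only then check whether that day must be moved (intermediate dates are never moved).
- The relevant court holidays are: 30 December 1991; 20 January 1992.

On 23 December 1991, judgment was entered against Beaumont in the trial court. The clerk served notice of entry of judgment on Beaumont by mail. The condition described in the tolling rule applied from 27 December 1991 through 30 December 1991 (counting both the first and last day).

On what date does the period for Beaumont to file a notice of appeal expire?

Counting 23 December 1991 as day 1, day 18 is January 9, 1992.
Service was by mail, adding 5 days: January 9, 1992 + 5 days = January 14, 1992.
From December 27, 1991 through December 30, 1991 inclusive is 4 days; tolling adds 4 days: January 14, 1992 + 4 days = January 18, 1992.
January 18, 1992 is Saturday; January 19, 1992 is Sunday; January 20, 1992 is a listed holiday. The next qualifying day is January 21, 1992.

January 21, 1992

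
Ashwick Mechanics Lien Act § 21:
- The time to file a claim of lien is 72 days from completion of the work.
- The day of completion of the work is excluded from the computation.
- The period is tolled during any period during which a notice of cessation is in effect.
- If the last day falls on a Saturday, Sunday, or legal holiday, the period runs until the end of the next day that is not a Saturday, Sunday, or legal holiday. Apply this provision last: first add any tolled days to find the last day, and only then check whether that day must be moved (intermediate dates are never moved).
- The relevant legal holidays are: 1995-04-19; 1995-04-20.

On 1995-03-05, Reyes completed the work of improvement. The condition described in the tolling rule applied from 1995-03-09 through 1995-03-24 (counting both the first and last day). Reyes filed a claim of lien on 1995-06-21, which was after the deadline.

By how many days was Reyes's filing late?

72 days after 1995-03-05 is May 16, 1995.
From March 9, 1995 through March 24, 1995 inclusive is 16 days; tolling adds 16 days: May 16, 1995 + 16 days = June 1, 1995.
June 1, 1995 is a Thursday and not a legal holiday, so no extension applies.
The deadline is June 1, 1995; from June 1, 1995 to June 21, 1995 is 20 days.

20 days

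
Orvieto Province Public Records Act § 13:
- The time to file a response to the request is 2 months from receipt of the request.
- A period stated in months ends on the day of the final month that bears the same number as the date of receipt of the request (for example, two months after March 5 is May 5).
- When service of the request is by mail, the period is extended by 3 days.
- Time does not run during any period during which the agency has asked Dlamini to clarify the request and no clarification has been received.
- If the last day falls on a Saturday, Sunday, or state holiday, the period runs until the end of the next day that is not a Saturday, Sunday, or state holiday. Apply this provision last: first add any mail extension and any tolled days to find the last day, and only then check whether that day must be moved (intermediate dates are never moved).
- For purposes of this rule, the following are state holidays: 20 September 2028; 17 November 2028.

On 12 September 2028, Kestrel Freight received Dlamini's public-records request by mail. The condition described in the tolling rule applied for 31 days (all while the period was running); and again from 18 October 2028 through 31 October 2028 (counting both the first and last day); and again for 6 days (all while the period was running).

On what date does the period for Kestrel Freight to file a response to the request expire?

January 5, 2029

2 months after 12 September 2028 is November 12, 2028.
Service was by mail, adding 3 days: November 12, 2028 + 3 days = November 15, 2028.
Tolling adds 31 days: November 15, 2028 + 31 days = December 16, 2028.
From October 18, 2028 through October 31, 2028 inclusive is 14 days; tolling adds 14 days: December 16, 2028 + 14 days = December 30, 2028.
Tolling adds 6 days: December 30, 2028 + 6 days = January 5, 2029.
January 5, 2029 is a Friday and not a state holiday, so no extension applies.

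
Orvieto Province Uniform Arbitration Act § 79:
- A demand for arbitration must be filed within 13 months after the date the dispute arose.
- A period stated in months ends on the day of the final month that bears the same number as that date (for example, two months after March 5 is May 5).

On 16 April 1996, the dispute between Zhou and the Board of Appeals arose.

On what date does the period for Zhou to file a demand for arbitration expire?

13 months after 16 April 1996 is May 16, 1997.

May 16, 1997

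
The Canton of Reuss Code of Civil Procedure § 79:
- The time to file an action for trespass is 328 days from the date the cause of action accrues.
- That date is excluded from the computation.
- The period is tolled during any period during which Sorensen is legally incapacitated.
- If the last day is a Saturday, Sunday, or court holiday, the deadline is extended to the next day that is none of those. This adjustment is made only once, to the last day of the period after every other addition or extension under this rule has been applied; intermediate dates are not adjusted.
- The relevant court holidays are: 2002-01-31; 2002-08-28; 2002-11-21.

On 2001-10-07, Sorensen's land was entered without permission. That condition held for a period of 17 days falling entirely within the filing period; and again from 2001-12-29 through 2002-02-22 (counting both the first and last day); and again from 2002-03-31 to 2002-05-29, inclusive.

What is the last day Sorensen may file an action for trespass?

328 days after 2001-10-07 is August 31, 2002.
Tolling adds 17 days: August 31, 2002 + 17 days = September 17, 2002.
From December 29, 2001 through February 22, 2002 inclusive is 56 days; tolling adds 56 days: September 17, 2002 + 56 days = November 12, 2002.
From March 31, 2002 through May 29, 2002 inclusive is 60 days; tolling adds 60 days: November 12, 2002 + 60 days = January 11, 2003.
January 11, 2003 is Saturday; January 12, 2003 is Sunday. The next qualifying day is January 13, 2003.

January 13, 2003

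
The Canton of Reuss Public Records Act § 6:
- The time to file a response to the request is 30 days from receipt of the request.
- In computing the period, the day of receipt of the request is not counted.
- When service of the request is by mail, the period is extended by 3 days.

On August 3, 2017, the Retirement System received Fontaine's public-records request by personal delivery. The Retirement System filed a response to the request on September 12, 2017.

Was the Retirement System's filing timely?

No

30 days after August 3, 2017 is September 2, 2017.
Service was not by mail, so no mail extension applies.
The deadline is September 2, 2017; the filing on September 12, 2017 is after that date.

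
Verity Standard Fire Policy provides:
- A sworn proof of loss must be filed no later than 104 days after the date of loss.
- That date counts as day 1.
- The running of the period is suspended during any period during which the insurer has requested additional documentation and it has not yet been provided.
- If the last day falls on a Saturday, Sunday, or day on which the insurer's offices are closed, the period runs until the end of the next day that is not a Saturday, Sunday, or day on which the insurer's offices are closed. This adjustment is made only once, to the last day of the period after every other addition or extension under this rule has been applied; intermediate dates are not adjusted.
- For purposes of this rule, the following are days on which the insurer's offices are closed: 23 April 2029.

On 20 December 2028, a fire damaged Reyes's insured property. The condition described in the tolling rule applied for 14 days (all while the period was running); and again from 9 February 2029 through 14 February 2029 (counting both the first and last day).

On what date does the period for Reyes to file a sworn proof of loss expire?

April 24, 2029

Counting 20 December 2028 as day 1, day 104 is April 2, 2029.
Tolling adds 14 days: April 2, 2029 + 14 days = April 16, 2029.
From February 9, 2029 through February 14, 2029 inclusive is 6 days; tolling adds 6 days: April 16, 2029 + 6 days = April 22, 2029.
April 22, 2029 is Sunday; April 23, 2029 is a listed holiday. The next qualifying day is April 24, 2029.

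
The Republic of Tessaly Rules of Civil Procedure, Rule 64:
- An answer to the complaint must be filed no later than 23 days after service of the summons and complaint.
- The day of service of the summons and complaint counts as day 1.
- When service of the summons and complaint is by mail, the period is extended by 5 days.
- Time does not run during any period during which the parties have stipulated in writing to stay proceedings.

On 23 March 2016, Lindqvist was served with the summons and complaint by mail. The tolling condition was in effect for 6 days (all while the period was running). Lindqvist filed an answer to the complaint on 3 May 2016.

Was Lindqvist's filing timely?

Counting 23 March 2016 as day 1, day 23 is April 14, 2016.
Service was by mail, adding 5 days: April 14, 2016 + 5 days = April 19, 2016.
Tolling adds 6 days: April 19, 2016 + 6 days = April 25, 2016.
The deadline is April 25, 2016; the filing on May 3, 2016 is after that date.

No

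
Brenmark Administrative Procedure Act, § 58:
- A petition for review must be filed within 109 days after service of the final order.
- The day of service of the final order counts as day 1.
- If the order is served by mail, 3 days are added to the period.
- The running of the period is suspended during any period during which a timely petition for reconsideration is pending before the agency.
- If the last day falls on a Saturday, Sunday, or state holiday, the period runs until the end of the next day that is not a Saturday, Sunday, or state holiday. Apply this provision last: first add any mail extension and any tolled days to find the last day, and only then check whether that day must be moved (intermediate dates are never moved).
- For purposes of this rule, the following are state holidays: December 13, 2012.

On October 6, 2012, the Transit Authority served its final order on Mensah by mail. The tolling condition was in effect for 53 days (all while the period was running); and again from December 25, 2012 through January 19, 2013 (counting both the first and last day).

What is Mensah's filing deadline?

Counting October 6, 2012 as day 1, day 109 is January 22, 2013.
Service was by mail, adding 3 days: January 22, 2013 + 3 days = January 25, 2013.
Tolling adds 53 days: January 25, 2013 + 53 days = March 19, 2013.
From December 25, 2012 through January 19, 2013 inclusive is 26 days; tolling adds 26 days: March 19, 2013 + 26 days = April 14, 2013.
April 14, 2013 is Sunday. The next qualifying day is April 15, 2013.

April 15, 2013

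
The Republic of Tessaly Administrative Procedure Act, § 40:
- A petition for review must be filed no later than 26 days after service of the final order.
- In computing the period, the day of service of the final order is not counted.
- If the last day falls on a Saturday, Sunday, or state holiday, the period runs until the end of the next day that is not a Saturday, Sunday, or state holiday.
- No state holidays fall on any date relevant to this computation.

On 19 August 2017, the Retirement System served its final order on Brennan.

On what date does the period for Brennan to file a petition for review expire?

September 14, 2017

26 days after 19 August 2017 is September 14, 2017.
September 14, 2017 is a Thursday and not a state holiday, so no extension applies.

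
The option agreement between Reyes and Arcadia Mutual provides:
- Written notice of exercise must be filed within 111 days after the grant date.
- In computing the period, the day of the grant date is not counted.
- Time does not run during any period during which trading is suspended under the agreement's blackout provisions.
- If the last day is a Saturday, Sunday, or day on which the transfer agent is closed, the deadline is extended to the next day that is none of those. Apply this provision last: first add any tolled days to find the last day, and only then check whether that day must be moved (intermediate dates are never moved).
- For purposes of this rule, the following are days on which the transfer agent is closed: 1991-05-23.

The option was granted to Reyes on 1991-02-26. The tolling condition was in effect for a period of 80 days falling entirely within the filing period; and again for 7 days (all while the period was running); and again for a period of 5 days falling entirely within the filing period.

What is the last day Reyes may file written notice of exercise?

111 days after 1991-02-26 is June 17, 1991.
Tolling adds 80 days: June 17, 1991 + 80 days = September 5, 1991.
Tolling adds 7 days: September 5, 1991 + 7 days = September 12, 1991.
Tolling adds 5 days: September 12, 1991 + 5 days = September 17, 1991.
September 17, 1991 is a Tuesday and not a day on which the transfer agent is closed, so no extension applies.

September 17, 1991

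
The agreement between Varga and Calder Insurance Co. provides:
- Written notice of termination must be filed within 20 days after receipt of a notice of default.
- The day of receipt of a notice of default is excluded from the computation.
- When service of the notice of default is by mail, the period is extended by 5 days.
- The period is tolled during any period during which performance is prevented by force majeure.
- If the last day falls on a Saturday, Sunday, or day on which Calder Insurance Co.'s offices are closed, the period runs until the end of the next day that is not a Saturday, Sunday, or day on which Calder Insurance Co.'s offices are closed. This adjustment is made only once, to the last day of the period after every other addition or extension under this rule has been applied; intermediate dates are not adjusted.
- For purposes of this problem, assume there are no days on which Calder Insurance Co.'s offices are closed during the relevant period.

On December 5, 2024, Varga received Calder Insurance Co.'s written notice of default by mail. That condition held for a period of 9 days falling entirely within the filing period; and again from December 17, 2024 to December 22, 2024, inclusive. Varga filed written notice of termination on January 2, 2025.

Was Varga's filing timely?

20 days after December 5, 2024 is December 25, 2024.
Service was by mail, adding 5 days: December 25, 2024 + 5 days = December 30, 2024.
Tolling adds 9 days: December 30, 2024 + 9 days = January 8, 2025.
From December 17, 2024 through December 22, 2024 inclusive is 6 days; tolling adds 6 days: January 8, 2025 + 6 days = January 14, 2025.
January 14, 2025 is a Tuesday and not a day on which Calder Insurance Co.'s offices are closed, so no extension applies.
The deadline is January 14, 2025; the filing on January 2, 2025 is on or before that date.

Yes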